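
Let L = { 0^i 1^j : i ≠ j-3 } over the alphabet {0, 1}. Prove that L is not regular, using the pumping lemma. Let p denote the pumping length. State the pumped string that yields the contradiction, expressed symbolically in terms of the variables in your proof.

Toward a contradiction, assume L is regular with pumping length p.
Choose w = 0^p 1^{p+p!+3}. Since p ≠ (p+p!+3)-3 = p+p!, w ∈ L; and |w| ≥ p.
Write w = xyz as guaranteed by the lemma, with |xy| ≤ p and |y| ≥ 1.
Because |xy| ≤ p and w begins with p copies of 0, we have y = 0^k with 1 ≤ k ≤ p.
Since 1 ≤ k ≤ p, k divides p!; set t = 1 + p!/k. Then xy^t z has p + (p!/k)·k = p + p! copies of 0. Now the 0-count is p+p! and (1-count)-3 = (p+p!+3)-3 = p+p!, so i ≠ j-3 fails. So xy^t z = 0^{p+p!} 1^{p+p!+3} ∉ L.
This contradicts the pumping lemma, so L is not regular.

0^{p+p!} 1^{p+p!+3}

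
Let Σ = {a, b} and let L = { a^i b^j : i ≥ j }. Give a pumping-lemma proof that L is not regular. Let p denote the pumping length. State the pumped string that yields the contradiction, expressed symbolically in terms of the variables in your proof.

Suppose for contradiction that L is regular, and let p be the pumping length.
Choose w = a^p b^p ∈ L, with |w| = 2p ≥ p.
The pumping lemma gives a decomposition w = xyz where |xy| ≤ p and y is nonempty.
Because |xy| ≤ p and w begins with p copies of a, we have y = a^k with 1 ≤ k ≤ p.
Consider xy^0z = xz = a^{p-k} b^p. Since k ≥ 1, the a-count p-k is less than p, so i ≥ j fails; thus xz ∉ L.
This contradicts the pumping lemma, so L is not regular.

a^{p-k} b^p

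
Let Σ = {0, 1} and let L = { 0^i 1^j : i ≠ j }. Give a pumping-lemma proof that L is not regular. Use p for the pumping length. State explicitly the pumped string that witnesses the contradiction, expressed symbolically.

Toward a contradiction, assume L is regular with pumping length p.
Choose w = 0^p 1^{p+p!}. Since p ≠ p+p!, w ∈ L; and |w| ≥ p.
The pumping lemma gives a decomposition w = xyz where |xy| ≤ p and y is nonempty.
The first p characters of w are 0's, so xy (and hence y) consists only of 0's. Write y = 0^k, 1 ≤ k ≤ p.
Since 1 ≤ k ≤ p, k divides p!; set t = 1 + p!/k. Then xy^t z has p + (p!/k)·k = p + p! copies of 0. Now the 0-count equals the 1-count, so i ≠ j fails. So xy^t z = 0^{p+p!} 1^{p+p!} ∉ L.
This is a contradiction; hence L is not regular.

0^{p+p!} 1^{p+p!}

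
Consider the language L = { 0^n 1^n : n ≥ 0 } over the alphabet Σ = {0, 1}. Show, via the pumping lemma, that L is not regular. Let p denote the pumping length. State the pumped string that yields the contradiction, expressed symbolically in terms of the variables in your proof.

0^{p+k} 1^p

Assume L is regular; let p be its pumping constant.
Take w = 0^p 1^p. Then w ∈ L and |w| = 2p ≥ p.
Write w = xyz as guaranteed by the lemma, with |xy| ≤ p and |y| ≥ 1.
Because |xy| ≤ p and w begins with p copies of 0, we have y = 0^k with 1 ≤ k ≤ p.
Pump with i = 2: xy^2z = 0^{p+k} 1^p. For this to lie in L we would need p = p+k, which forces k = 0. But k ≥ 1, so xy^2z ∉ L.
Contradiction. Therefore L is not regular.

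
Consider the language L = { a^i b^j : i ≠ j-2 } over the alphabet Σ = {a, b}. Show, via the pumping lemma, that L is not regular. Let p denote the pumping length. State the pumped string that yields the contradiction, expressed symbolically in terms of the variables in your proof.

Assume L is regular. Let p be the pumping length given by the pumping lemma.
Choose w = a^p b^{p+p!+2}. Since p ≠ (p+p!+2)-2 = p+p!, w ∈ L; and |w| ≥ p.
The pumping lemma gives a decomposition w = xyz where |xy| ≤ p and y is nonempty.
Since the first p symbols of w are all a's and |xy| ≤ p, y lies entirely in the leading a-block: y = a^k for some k with 1 ≤ k ≤ p.
Since 1 ≤ k ≤ p, k divides p!; set t = 1 + p!/k. Then xy^t z has p + (p!/k)·k = p + p! copies of a. Now the a-count is p+p! and (b-count)-2 = (p+p!+2)-2 = p+p!, so i ≠ j-2 fails. So xy^t z = a^{p+p!} b^{p+p!+2} ∉ L.
This contradicts the pumping lemma, so L is not regular.

a^{p+p!} b^{p+p!+2}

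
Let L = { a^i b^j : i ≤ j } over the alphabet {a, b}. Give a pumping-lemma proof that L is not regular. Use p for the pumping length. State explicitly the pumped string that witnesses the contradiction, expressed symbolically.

a^{p+k} b^p

Assume L is regular. Let p be the pumping length given by the pumping lemma.
Choose w = a^p b^p ∈ L, with |w| = 2p ≥ p.
The pumping lemma gives a decomposition w = xyz where |xy| ≤ p and |y| ≥ 1.
Since the first p symbols of w are all a's and |xy| ≤ p, y lies entirely in the leading a-block: y = a^k for some k with 1 ≤ k ≤ p.
Consider xy^2z = a^{p+k} b^p. Since k ≥ 1, the a-count p+k exceeds the b-count p, so i ≤ j fails; thus xy^2z ∉ L.
This contradicts the pumping lemma, so L is not regular.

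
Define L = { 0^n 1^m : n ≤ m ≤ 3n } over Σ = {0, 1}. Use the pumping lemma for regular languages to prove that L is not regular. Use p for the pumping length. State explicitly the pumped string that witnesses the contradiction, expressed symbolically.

0^{p+k} 1^p

Suppose for contradiction that L is regular, and let p be the pumping length.
Take w = 0^p 1^p ∈ L (since p ≤ p ≤ 3p), with |w| = 2p ≥ p.
By the pumping lemma, w = xyz with |xy| ≤ p and |y| > 0.
Because |xy| ≤ p and w begins with p copies of 0, we have y = 0^k with 1 ≤ k ≤ p.
Pump with i = 2: xy^2z = 0^{p+k} 1^p. Now n = p+k > p = m, so the condition n ≤ m fails. Thus xy^2z ∉ L.
This contradicts the pumping lemma, so L is not regular.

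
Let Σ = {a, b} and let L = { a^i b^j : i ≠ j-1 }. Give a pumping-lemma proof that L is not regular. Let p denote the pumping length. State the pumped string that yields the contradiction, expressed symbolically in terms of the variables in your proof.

a^{p+p!} b^{p+p!+1}

Suppose for contradiction that L is regular, and let p be the pumping length.
Choose w = a^p b^{p+p!+1}. Since p ≠ (p+p!+1)-1 = p+p!, w ∈ L; and |w| ≥ p.
By the pumping lemma, w = xyz with |xy| ≤ p and y is nonempty.
Because |xy| ≤ p and w begins with p copies of a, we have y = a^k with 1 ≤ k ≤ p.
Since 1 ≤ k ≤ p, k divides p!; set t = 1 + p!/k. Then xy^t z has p + (p!/k)·k = p + p! copies of a. Now the a-count is p+p! and (b-count)-1 = (p+p!+1)-1 = p+p!, so i ≠ j-1 fails. So xy^t z = a^{p+p!} b^{p+p!+1} ∉ L.
Contradiction. Therefore L is not regular.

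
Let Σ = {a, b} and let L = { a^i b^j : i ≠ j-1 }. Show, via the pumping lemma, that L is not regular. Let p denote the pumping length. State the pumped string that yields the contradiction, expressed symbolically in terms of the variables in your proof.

a^{p+p!} b^{p+p!+1}

Assume L is regular. Let p be the pumping length given by the pumping lemma.
Choose w = a^p b^{p+p!+1}. Since p ≠ (p+p!+1)-1 = p+p!, w ∈ L; and |w| ≥ p.
Write w = xyz as guaranteed by the lemma, with |xy| ≤ p and |y| > 0.
The first p characters of w are a's, so xy (and hence y) consists only of a's. Write y = a^k, 1 ≤ k ≤ p.
Since 1 ≤ k ≤ p, k divides p!; set t = 1 + p!/k. Then xy^t z has p + (p!/k)·k = p + p! copies of a. Now the a-count is p+p! and (b-count)-1 = (p+p!+1)-1 = p+p!, so i ≠ j-1 fails. So xy^t z = a^{p+p!} b^{p+p!+1} ∉ L.
Contradiction. Therefore L is not regular.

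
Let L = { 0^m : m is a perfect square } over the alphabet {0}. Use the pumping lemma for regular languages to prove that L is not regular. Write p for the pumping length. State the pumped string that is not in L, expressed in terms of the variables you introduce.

Suppose for contradiction that L is regular, and let p be the pumping length.
Take w = 0^{p²} ∈ L with |w| = p² ≥ p.
The pumping lemma gives a decomposition w = xyz where |xy| ≤ p and |y| > 0.
Then y = 0^k for some k with 1 ≤ k ≤ p.
Pump with i = 2: xy^2z = 0^{p²+k}. Since 1 ≤ k ≤ p, p² < p²+k ≤ p²+p < (p+1)², so p²+k lies strictly between consecutive squares and is not a perfect square. So xy^2z ∉ L.
This is a contradiction; hence L is not regular.

0^{p²+k}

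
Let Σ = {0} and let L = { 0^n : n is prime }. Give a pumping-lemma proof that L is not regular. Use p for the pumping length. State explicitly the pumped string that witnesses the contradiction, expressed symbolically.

0^{q(1+k)}

Assume L is regular; let p be its pumping constant.
Let q be a prime with q ≥ p+2 (infinitely many primes exist), and take w = 0^q ∈ L with |w| = q ≥ p.
The pumping lemma gives a decomposition w = xyz where |xy| ≤ p and |y| > 0.
Then y = 0^k for some k with 1 ≤ k ≤ p.
Since 1 ≤ k ≤ p, |xz| = q-k. Pump with i = q+1: |xy^{q+1}z| = (q-k)+(q+1)k = q+qk = q(1+k), which is composite (both factors ≥ 2). So xy^{q+1}z = 0^{q(1+k)} ∉ L.
This is a contradiction; hence L is not regular.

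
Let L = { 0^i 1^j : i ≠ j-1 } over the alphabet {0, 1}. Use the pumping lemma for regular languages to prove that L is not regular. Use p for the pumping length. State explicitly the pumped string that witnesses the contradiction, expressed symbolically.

0^{p+p!} 1^{p+p!+1}

Suppose for contradiction that L is regular, and let p be the pumping length.
Choose w = 0^p 1^{p+p!+1}. Since p ≠ (p+p!+1)-1 = p+p!, w ∈ L; and |w| ≥ p.
Write w = xyz as guaranteed by the lemma, with |xy| ≤ p and y is nonempty.
Because |xy| ≤ p and w begins with p copies of 0, we have y = 0^k with 1 ≤ k ≤ p.
Since 1 ≤ k ≤ p, k divides p!; set t = 1 + p!/k. Then xy^t z has p + (p!/k)·k = p + p! copies of 0. Now the 0-count is p+p! and (1-count)-1 = (p+p!+1)-1 = p+p!, so i ≠ j-1 fails. So xy^t z = 0^{p+p!} 1^{p+p!+1} ∉ L.
This contradicts the pumping lemma, so L is not regular.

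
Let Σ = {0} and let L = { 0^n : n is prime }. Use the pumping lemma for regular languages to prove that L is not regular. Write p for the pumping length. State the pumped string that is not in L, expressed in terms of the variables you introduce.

0^{q(1+k)}

Assume L is regular. Let p be the pumping length given by the pumping lemma.
Let q be a prime with q ≥ p+2 (infinitely many primes exist), and take w = 0^q ∈ L with |w| = q ≥ p.
Write w = xyz as guaranteed by the lemma, with |xy| ≤ p and y is nonempty.
Then y = 0^k for some k with 1 ≤ k ≤ p.
Since 1 ≤ k ≤ p, |xz| = q-k. Pump with i = q+1: |xy^{q+1}z| = (q-k)+(q+1)k = q+qk = q(1+k), which is composite (both factors ≥ 2). So xy^{q+1}z = 0^{q(1+k)} ∉ L.
Contradiction. Therefore L is not regular.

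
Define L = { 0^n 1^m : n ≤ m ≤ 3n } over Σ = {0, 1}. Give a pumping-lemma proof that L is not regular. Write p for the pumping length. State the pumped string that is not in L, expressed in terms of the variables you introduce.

0^{p+k} 1^p

Suppose for contradiction that L is regular, and let p be the pumping length.
Take w = 0^p 1^p ∈ L (since p ≤ p ≤ 3p), with |w| = 2p ≥ p.
The pumping lemma gives a decomposition w = xyz where |xy| ≤ p and |y| > 0.
Because |xy| ≤ p and w begins with p copies of 0, we have y = 0^k with 1 ≤ k ≤ p.
Pump with i = 2: xy^2z = 0^{p+k} 1^p. Now n = p+k > p = m, so the condition n ≤ m fails. Thus xy^2z ∉ L.
This is a contradiction; hence L is not regular.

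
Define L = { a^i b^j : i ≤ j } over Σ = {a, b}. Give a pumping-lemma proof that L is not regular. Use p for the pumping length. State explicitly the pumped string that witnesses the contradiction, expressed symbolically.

a^{p+k} b^p

Assume L is regular. Let p be the pumping length given by the pumping lemma.
Choose w = a^p b^p ∈ L, with |w| = 2p ≥ p.
The pumping lemma gives a decomposition w = xyz where |xy| ≤ p and y is nonempty.
Since the first p symbols of w are all a's and |xy| ≤ p, y lies entirely in the leading a-block: y = a^k for some k with 1 ≤ k ≤ p.
Consider xy^2z = a^{p+k} b^p. Since k ≥ 1, the a-count p+k exceeds the b-count p, so i ≤ j fails; thus xy^2z ∉ L.
This contradicts the pumping lemma, so L is not regular.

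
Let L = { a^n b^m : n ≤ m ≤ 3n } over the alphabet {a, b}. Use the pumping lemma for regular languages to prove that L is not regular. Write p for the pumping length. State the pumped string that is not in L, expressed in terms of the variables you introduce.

a^{p+k} b^p

Assume L is regular; let p be its pumping constant.
Take w = a^p b^p ∈ L (since p ≤ p ≤ 3p), with |w| = 2p ≥ p.
By the pumping lemma, w = xyz with |xy| ≤ p and |y| ≥ 1.
The first p characters of w are a's, so xy (and hence y) consists only of a's. Write y = a^k, 1 ≤ k ≤ p.
Pump with i = 2: xy^2z = a^{p+k} b^p. Now n = p+k > p = m, so the condition n ≤ m fails. Thus xy^2z ∉ L.
This is a contradiction; hence L is not regular.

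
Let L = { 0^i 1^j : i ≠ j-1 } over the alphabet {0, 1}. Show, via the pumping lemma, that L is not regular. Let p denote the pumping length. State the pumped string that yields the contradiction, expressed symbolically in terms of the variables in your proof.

Assume L is regular; let p be its pumping constant.
Choose w = 0^p 1^{p+p!+1}. Since p ≠ (p+p!+1)-1 = p+p!, w ∈ L; and |w| ≥ p.
The pumping lemma gives a decomposition w = xyz where |xy| ≤ p and |y| > 0.
Since the first p symbols of w are all 0's and |xy| ≤ p, y lies entirely in the leading 0-block: y = 0^k for some k with 1 ≤ k ≤ p.
Since 1 ≤ k ≤ p, k divides p!; set t = 1 + p!/k. Then xy^t z has p + (p!/k)·k = p + p! copies of 0. Now the 0-count is p+p! and (1-count)-1 = (p+p!+1)-1 = p+p!, so i ≠ j-1 fails. So xy^t z = 0^{p+p!} 1^{p+p!+1} ∉ L.
This contradicts the pumping lemma, so L is not regular.

0^{p+p!} 1^{p+p!+1}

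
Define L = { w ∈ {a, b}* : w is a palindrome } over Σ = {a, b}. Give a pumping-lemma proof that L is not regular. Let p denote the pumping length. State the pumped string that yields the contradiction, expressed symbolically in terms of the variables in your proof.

a^{p+k} b a^p

Assume L is regular. Let p be the pumping length given by the pumping lemma.
Take w = a^p b a^p, a palindrome of length 2p+1 ≥ p.
The pumping lemma gives a decomposition w = xyz where |xy| ≤ p and y is nonempty.
The first p characters of w are a's, so xy (and hence y) consists only of a's. Write y = a^k, 1 ≤ k ≤ p.
Pump with i = 2: xy^2z = a^{p+k} b a^p. Its reverse is a^p b a^{p+k}, which differs from xy^2z since k ≥ 1. So xy^2z is not a palindrome and xy^2z ∉ L.
This is a contradiction; hence L is not regular.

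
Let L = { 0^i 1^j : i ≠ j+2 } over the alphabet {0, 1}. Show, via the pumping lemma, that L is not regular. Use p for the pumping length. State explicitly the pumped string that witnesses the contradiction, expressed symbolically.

Assume L is regular. Let p be the pumping length given by the pumping lemma.
Choose w = 0^p 1^{p+p!-2}. Since p ≠ (p+p!-2)+2 = p+p!, w ∈ L; and |w| ≥ p.
The pumping lemma gives a decomposition w = xyz where |xy| ≤ p and |y| ≥ 1.
The first p characters of w are 0's, so xy (and hence y) consists only of 0's. Write y = 0^k, 1 ≤ k ≤ p.
Since 1 ≤ k ≤ p, k divides p!; set t = 1 + p!/k. Then xy^t z has p + (p!/k)·k = p + p! copies of 0. Now the 0-count is p+p! and (1-count)+2 = (p+p!-2)+2 = p+p!, so i ≠ j+2 fails. So xy^t z = 0^{p+p!} 1^{p+p!-2} ∉ L.
Contradiction. Therefore L is not regular.

0^{p+p!} 1^{p+p!-2}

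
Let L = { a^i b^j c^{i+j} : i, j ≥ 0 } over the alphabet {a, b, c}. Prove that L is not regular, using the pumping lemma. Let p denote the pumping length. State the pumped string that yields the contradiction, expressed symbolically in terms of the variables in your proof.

a^{p+k} b^p c^{2p}

Assume L is regular. Let p be the pumping length given by the pumping lemma.
Take w = a^p b^p c^{2p} ∈ L (with i=j=p, i+j=2p), |w| = 4p ≥ p.
Write w = xyz as guaranteed by the lemma, with |xy| ≤ p and |y| > 0.
Since the first p symbols of w are all a's and |xy| ≤ p, y lies entirely in the leading a-block: y = a^k for some k with 1 ≤ k ≤ p.
Consider xy^2z = a^{p+k} b^p c^{2p}. Now the a- and b-counts sum to 2p+k, but the c-count is 2p ≠ 2p+k. So xy^2z ∉ L.
Contradiction. Therefore L is not regular.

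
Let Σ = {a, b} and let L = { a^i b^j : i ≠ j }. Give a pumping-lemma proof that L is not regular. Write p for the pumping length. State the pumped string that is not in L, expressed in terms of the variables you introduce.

a^{p+p!} b^{p+p!}

Assume L is regular; let p be its pumping constant.
Choose w = a^p b^{p+p!}. Since p ≠ p+p!, w ∈ L; and |w| ≥ p.
The pumping lemma gives a decomposition w = xyz where |xy| ≤ p and |y| ≥ 1.
Since the first p symbols of w are all a's and |xy| ≤ p, y lies entirely in the leading a-block: y = a^k for some k with 1 ≤ k ≤ p.
Since 1 ≤ k ≤ p, k divides p!; set t = 1 + p!/k. Then xy^t z has p + (p!/k)·k = p + p! copies of a. Now the a-count equals the b-count, so i ≠ j fails. So xy^t z = a^{p+p!} b^{p+p!} ∉ L.
This is a contradiction; hence L is not regular.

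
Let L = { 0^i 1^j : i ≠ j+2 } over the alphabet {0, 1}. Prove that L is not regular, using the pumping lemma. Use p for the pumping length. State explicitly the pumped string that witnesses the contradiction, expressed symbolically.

Assume L is regular. Let p be the pumping length given by the pumping lemma.
Choose w = 0^p 1^{p+p!-2}. Since p ≠ (p+p!-2)+2 = p+p!, w ∈ L; and |w| ≥ p.
By the pumping lemma, w = xyz with |xy| ≤ p and y is nonempty.
The first p characters of w are 0's, so xy (and hence y) consists only of 0's. Write y = 0^k, 1 ≤ k ≤ p.
Since 1 ≤ k ≤ p, k divides p!; set t = 1 + p!/k. Then xy^t z has p + (p!/k)·k = p + p! copies of 0. Now the 0-count is p+p! and (1-count)+2 = (p+p!-2)+2 = p+p!, so i ≠ j+2 fails. So xy^t z = 0^{p+p!} 1^{p+p!-2} ∉ L.
This contradicts the pumping lemma, so L is not regular.

0^{p+p!} 1^{p+p!-2}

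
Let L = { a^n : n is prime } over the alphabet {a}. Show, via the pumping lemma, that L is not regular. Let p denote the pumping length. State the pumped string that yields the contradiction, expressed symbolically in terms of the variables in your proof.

Assume L is regular. Let p be the pumping length given by the pumping lemma.
Let q be a prime with q ≥ p+2 (infinitely many primes exist), and take w = a^q ∈ L with |w| = q ≥ p.
Write w = xyz as guaranteed by the lemma, with |xy| ≤ p and y is nonempty.
Then y = a^k for some k with 1 ≤ k ≤ p.
Since 1 ≤ k ≤ p, |xz| = q-k. Pump with i = q+1: |xy^{q+1}z| = (q-k)+(q+1)k = q+qk = q(1+k), which is composite (both factors ≥ 2). So xy^{q+1}z = a^{q(1+k)} ∉ L.
Contradiction. Therefore L is not regular.

a^{q(1+k)}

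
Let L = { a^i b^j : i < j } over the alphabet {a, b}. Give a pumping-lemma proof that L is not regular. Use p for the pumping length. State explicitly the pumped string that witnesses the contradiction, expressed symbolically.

a^{p+k} b^{p+1}

Suppose for contradiction that L is regular, and let p be the pumping length.
Choose w = a^p b^{p+1} ∈ L, with |w| = 2p+1 ≥ p.
By the pumping lemma, w = xyz with |xy| ≤ p and |y| ≥ 1.
The first p characters of w are a's, so xy (and hence y) consists only of a's. Write y = a^k, 1 ≤ k ≤ p.
Consider xy^2z = a^{p+k} b^{p+1}. Since k ≥ 1, the a-count p+k is at least p+1, so i < j fails; thus xy^2z ∉ L.
This is a contradiction; hence L is not regular.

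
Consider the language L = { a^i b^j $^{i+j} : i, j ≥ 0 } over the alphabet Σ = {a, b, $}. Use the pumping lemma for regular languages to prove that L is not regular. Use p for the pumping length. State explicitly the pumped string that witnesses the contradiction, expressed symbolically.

Assume L is regular. Let p be the pumping length given by the pumping lemma.
Take w = a^p b^p $^{2p} ∈ L (with i=j=p, i+j=2p), |w| = 4p ≥ p.
Write w = xyz as guaranteed by the lemma, with |xy| ≤ p and y is nonempty.
Since the first p symbols of w are all a's and |xy| ≤ p, y lies entirely in the leading a-block: y = a^k for some k with 1 ≤ k ≤ p.
Consider xy^2z = a^{p+k} b^p $^{2p}. Now the a- and b-counts sum to 2p+k, but the $-count is 2p ≠ 2p+k. So xy^2z ∉ L.
This is a contradiction; hence L is not regular.

a^{p+k} b^p $^{2p}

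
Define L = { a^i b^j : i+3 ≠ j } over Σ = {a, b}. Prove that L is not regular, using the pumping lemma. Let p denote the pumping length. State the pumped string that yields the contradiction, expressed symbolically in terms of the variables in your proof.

Suppose for contradiction that L is regular, and let p be the pumping length.
Choose w = a^p b^{p+p!+3}. Since p ≠ (p+p!+3)-3 = p+p!, w ∈ L; and |w| ≥ p.
By the pumping lemma, w = xyz with |xy| ≤ p and |y| ≥ 1.
The first p characters of w are a's, so xy (and hence y) consists only of a's. Write y = a^k, 1 ≤ k ≤ p.
Since 1 ≤ k ≤ p, k divides p!; set t = 1 + p!/k. Then xy^t z has p + (p!/k)·k = p + p! copies of a. Now the a-count is p+p! and (b-count)-3 = (p+p!+3)-3 = p+p!, so i+3 ≠ j fails. So xy^t z = a^{p+p!} b^{p+p!+3} ∉ L.
Contradiction. Therefore L is not regular.

a^{p+p!} b^{p+p!+3}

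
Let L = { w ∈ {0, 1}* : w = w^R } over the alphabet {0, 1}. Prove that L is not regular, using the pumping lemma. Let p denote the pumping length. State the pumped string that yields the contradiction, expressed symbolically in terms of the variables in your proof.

0^{p+k} 1 0^p

Suppose for contradiction that L is regular, and let p be the pumping length.
Take w = 0^p 1 0^p, a palindrome of length 2p+1 ≥ p.
By the pumping lemma, w = xyz with |xy| ≤ p and y is nonempty.
Since the first p symbols of w are all 0's and |xy| ≤ p, y lies entirely in the leading 0-block: y = 0^k for some k with 1 ≤ k ≤ p.
Pump with i = 2: xy^2z = 0^{p+k} 1 0^p. Its reverse is 0^p 1 0^{p+k}, which differs from xy^2z since k ≥ 1. So xy^2z is not a palindrome and xy^2z ∉ L.
Contradiction. Therefore L is not regular.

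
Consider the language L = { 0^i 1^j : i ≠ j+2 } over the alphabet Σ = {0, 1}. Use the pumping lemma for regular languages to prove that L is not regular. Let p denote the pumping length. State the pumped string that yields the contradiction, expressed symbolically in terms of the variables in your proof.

0^{p+p!} 1^{p+p!-2}

Assume L is regular; let p be its pumping constant.
Choose w = 0^p 1^{p+p!-2}. Since p ≠ (p+p!-2)+2 = p+p!, w ∈ L; and |w| ≥ p.
By the pumping lemma, w = xyz with |xy| ≤ p and y is nonempty.
Because |xy| ≤ p and w begins with p copies of 0, we have y = 0^k with 1 ≤ k ≤ p.
Since 1 ≤ k ≤ p, k divides p!; set t = 1 + p!/k. Then xy^t z has p + (p!/k)·k = p + p! copies of 0. Now the 0-count is p+p! and (1-count)+2 = (p+p!-2)+2 = p+p!, so i ≠ j+2 fails. So xy^t z = 0^{p+p!} 1^{p+p!-2} ∉ L.
This is a contradiction; hence L is not regular.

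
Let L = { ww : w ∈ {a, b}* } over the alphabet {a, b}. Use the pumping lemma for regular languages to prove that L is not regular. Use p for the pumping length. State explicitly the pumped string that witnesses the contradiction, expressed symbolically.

Toward a contradiction, assume L is regular with pumping length p.
Take w = a^p b^p a^p b^p = uu where u = a^pb^p; then w ∈ L and |w| = 4p ≥ p.
The pumping lemma gives a decomposition w = xyz where |xy| ≤ p and |y| > 0.
Since the first p symbols of w are all a's and |xy| ≤ p, y lies entirely in the leading a-block: y = a^k for some k with 1 ≤ k ≤ p.
Pump with i = 2: xy^2z = a^{p+k} b^p a^p b^p, of length 4p+k. Suppose this equals vv. The string starts with a and ends with b, so v does too; thus the boundary between the two copies of v is a b→a transition. There is exactly one such transition, at position 2p+k, so |v| = 2p+k and |vv| = 4p+2k ≠ 4p+k since k ≥ 1. So xy^2z ∉ L.
This contradicts the pumping lemma, so L is not regular.

a^{p+k} b^p a^p b^p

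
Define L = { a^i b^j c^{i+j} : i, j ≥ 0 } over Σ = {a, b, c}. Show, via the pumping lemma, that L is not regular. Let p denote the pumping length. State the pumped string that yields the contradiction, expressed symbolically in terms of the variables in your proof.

a^{p+k} b^p c^{2p}

Suppose for contradiction that L is regular, and let p be the pumping length.
Take w = a^p b^p c^{2p} ∈ L (with i=j=p, i+j=2p), |w| = 4p ≥ p.
By the pumping lemma, w = xyz with |xy| ≤ p and |y| ≥ 1.
Since the first p symbols of w are all a's and |xy| ≤ p, y lies entirely in the leading a-block: y = a^k for some k with 1 ≤ k ≤ p.
Consider xy^2z = a^{p+k} b^p c^{2p}. Now the a- and b-counts sum to 2p+k, but the c-count is 2p ≠ 2p+k. So xy^2z ∉ L.
This contradicts the pumping lemma, so L is not regular.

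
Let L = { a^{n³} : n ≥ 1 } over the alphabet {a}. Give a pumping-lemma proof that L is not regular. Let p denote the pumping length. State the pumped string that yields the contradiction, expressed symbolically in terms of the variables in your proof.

Toward a contradiction, assume L is regular with pumping length p.
Take w = a^{p³} ∈ L with |w| = p³ ≥ p.
By the pumping lemma, w = xyz with |xy| ≤ p and y is nonempty.
Then y = a^k for some k with 1 ≤ k ≤ p.
Pump with i = 2: xy^2z = a^{p³+k}. Since 1 ≤ k ≤ p, p³ < p³+k ≤ p³+p < p³+3p²+3p+1 = (p+1)³, so p³+k is not a perfect cube. So xy^2z ∉ L.
Contradiction. Therefore L is not regular.

a^{p³+k}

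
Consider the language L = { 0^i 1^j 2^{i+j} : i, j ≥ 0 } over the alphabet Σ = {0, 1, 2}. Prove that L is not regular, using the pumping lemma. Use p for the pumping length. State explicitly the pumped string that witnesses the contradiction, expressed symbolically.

Assume L is regular. Let p be the pumping length given by the pumping lemma.
Take w = 0^p 1^p 2^{2p} ∈ L (with i=j=p, i+j=2p), |w| = 4p ≥ p.
By the pumping lemma, w = xyz with |xy| ≤ p and y is nonempty.
The first p characters of w are 0's, so xy (and hence y) consists only of 0's. Write y = 0^k, 1 ≤ k ≤ p.
Consider xy^2z = 0^{p+k} 1^p 2^{2p}. Now the 0- and 1-counts sum to 2p+k, but the 2-count is 2p ≠ 2p+k. So xy^2z ∉ L.
This contradicts the pumping lemma, so L is not regular.

0^{p+k} 1^p 2^{2p}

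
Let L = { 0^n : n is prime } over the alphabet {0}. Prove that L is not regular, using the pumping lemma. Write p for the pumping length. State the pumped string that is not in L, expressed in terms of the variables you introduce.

0^{q(1+k)}

Toward a contradiction, assume L is regular with pumping length p.
Let q be a prime with q ≥ p+2 (infinitely many primes exist), and take w = 0^q ∈ L with |w| = q ≥ p.
By the pumping lemma, w = xyz with |xy| ≤ p and |y| > 0.
Then y = 0^k for some k with 1 ≤ k ≤ p.
Since 1 ≤ k ≤ p, |xz| = q-k. Pump with i = q+1: |xy^{q+1}z| = (q-k)+(q+1)k = q+qk = q(1+k), which is composite (both factors ≥ 2). So xy^{q+1}z = 0^{q(1+k)} ∉ L.
This contradicts the pumping lemma, so L is not regular.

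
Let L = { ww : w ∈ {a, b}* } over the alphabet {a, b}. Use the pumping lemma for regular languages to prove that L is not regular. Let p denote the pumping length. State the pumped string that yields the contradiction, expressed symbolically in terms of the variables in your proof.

a^{p+k} b^p a^p b^p

Assume L is regular. Let p be the pumping length given by the pumping lemma.
Take w = a^p b^p a^p b^p = uu where u = a^pb^p; then w ∈ L and |w| = 4p ≥ p.
By the pumping lemma, w = xyz with |xy| ≤ p and |y| > 0.
The first p characters of w are a's, so xy (and hence y) consists only of a's. Write y = a^k, 1 ≤ k ≤ p.
Pump with i = 2: xy^2z = a^{p+k} b^p a^p b^p, of length 4p+k. Suppose this equals vv. The string starts with a and ends with b, so v does too; thus the boundary between the two copies of v is a b→a transition. There is exactly one such transition, at position 2p+k, so |v| = 2p+k and |vv| = 4p+2k ≠ 4p+k since k ≥ 1. So xy^2z ∉ L.
Contradiction. Therefore L is not regular.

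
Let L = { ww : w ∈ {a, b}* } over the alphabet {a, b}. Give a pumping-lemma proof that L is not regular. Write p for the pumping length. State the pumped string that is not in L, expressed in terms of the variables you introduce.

a^{p+k} b^p a^p b^p

Toward a contradiction, assume L is regular with pumping length p.
Take w = a^p b^p a^p b^p = uu where u = a^pb^p; then w ∈ L and |w| = 4p ≥ p.
By the pumping lemma, w = xyz with |xy| ≤ p and |y| ≥ 1.
Since the first p symbols of w are all a's and |xy| ≤ p, y lies entirely in the leading a-block: y = a^k for some k with 1 ≤ k ≤ p.
Pump with i = 2: xy^2z = a^{p+k} b^p a^p b^p, of length 4p+k. Suppose this equals vv. The string starts with a and ends with b, so v does too; thus the boundary between the two copies of v is a b→a transition. There is exactly one such transition, at position 2p+k, so |v| = 2p+k and |vv| = 4p+2k ≠ 4p+k since k ≥ 1. So xy^2z ∉ L.
Contradiction. Therefore L is not regular.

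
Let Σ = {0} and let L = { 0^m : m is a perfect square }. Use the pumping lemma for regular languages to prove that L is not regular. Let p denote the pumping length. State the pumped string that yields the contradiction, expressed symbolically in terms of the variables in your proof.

Suppose for contradiction that L is regular, and let p be the pumping length.
Take w = 0^{p²} ∈ L with |w| = p² ≥ p.
Write w = xyz as guaranteed by the lemma, with |xy| ≤ p and |y| > 0.
Then y = 0^k for some k with 1 ≤ k ≤ p.
Pump with i = 2: xy^2z = 0^{p²+k}. Since 1 ≤ k ≤ p, p² < p²+k ≤ p²+p < (p+1)², so p²+k lies strictly between consecutive squares and is not a perfect square. So xy^2z ∉ L.
Contradiction. Therefore L is not regular.

0^{p²+k}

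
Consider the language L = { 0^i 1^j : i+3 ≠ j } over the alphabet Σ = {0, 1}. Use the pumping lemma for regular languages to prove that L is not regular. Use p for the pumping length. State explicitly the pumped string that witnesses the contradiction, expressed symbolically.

Toward a contradiction, assume L is regular with pumping length p.
Choose w = 0^p 1^{p+p!+3}. Since p ≠ (p+p!+3)-3 = p+p!, w ∈ L; and |w| ≥ p.
By the pumping lemma, w = xyz with |xy| ≤ p and |y| ≥ 1.
Since the first p symbols of w are all 0's and |xy| ≤ p, y lies entirely in the leading 0-block: y = 0^k for some k with 1 ≤ k ≤ p.
Since 1 ≤ k ≤ p, k divides p!; set t = 1 + p!/k. Then xy^t z has p + (p!/k)·k = p + p! copies of 0. Now the 0-count is p+p! and (1-count)-3 = (p+p!+3)-3 = p+p!, so i+3 ≠ j fails. So xy^t z = 0^{p+p!} 1^{p+p!+3} ∉ L.
This contradicts the pumping lemma, so L is not regular.

0^{p+p!} 1^{p+p!+3}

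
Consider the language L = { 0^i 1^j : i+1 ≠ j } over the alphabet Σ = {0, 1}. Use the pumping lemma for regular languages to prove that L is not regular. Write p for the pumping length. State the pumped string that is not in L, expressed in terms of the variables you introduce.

Assume L is regular. Let p be the pumping length given by the pumping lemma.
Choose w = 0^p 1^{p+p!+1}. Since p ≠ (p+p!+1)-1 = p+p!, w ∈ L; and |w| ≥ p.
By the pumping lemma, w = xyz with |xy| ≤ p and |y| > 0.
Because |xy| ≤ p and w begins with p copies of 0, we have y = 0^k with 1 ≤ k ≤ p.
Since 1 ≤ k ≤ p, k divides p!; set t = 1 + p!/k. Then xy^t z has p + (p!/k)·k = p + p! copies of 0. Now the 0-count is p+p! and (1-count)-1 = (p+p!+1)-1 = p+p!, so i+1 ≠ j fails. So xy^t z = 0^{p+p!} 1^{p+p!+1} ∉ L.
Contradiction. Therefore L is not regular.

0^{p+p!} 1^{p+p!+1}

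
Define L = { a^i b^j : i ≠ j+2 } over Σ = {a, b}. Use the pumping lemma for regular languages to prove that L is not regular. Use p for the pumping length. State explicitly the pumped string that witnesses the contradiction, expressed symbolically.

a^{p+p!} b^{p+p!-2}

Assume L is regular. Let p be the pumping length given by the pumping lemma.
Choose w = a^p b^{p+p!-2}. Since p ≠ (p+p!-2)+2 = p+p!, w ∈ L; and |w| ≥ p.
The pumping lemma gives a decomposition w = xyz where |xy| ≤ p and |y| ≥ 1.
Because |xy| ≤ p and w begins with p copies of a, we have y = a^k with 1 ≤ k ≤ p.
Since 1 ≤ k ≤ p, k divides p!; set t = 1 + p!/k. Then xy^t z has p + (p!/k)·k = p + p! copies of a. Now the a-count is p+p! and (b-count)+2 = (p+p!-2)+2 = p+p!, so i ≠ j+2 fails. So xy^t z = a^{p+p!} b^{p+p!-2} ∉ L.
This is a contradiction; hence L is not regular.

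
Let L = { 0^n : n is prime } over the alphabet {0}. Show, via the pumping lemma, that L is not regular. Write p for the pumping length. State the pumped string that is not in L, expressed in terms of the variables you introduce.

0^{q(1+k)}

Assume L is regular. Let p be the pumping length given by the pumping lemma.
Let q be a prime with q ≥ p+2 (infinitely many primes exist), and take w = 0^q ∈ L with |w| = q ≥ p.
The pumping lemma gives a decomposition w = xyz where |xy| ≤ p and |y| ≥ 1.
Then y = 0^k for some k with 1 ≤ k ≤ p.
Since 1 ≤ k ≤ p, |xz| = q-k. Pump with i = q+1: |xy^{q+1}z| = (q-k)+(q+1)k = q+qk = q(1+k), which is composite (both factors ≥ 2). So xy^{q+1}z = 0^{q(1+k)} ∉ L.
This contradicts the pumping lemma, so L is not regular.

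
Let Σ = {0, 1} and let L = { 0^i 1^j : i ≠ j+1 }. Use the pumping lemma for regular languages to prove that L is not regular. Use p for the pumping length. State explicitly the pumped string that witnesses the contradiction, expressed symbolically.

Toward a contradiction, assume L is regular with pumping length p.
Choose w = 0^p 1^{p+p!-1}. Since p ≠ (p+p!-1)+1 = p+p!, w ∈ L; and |w| ≥ p.
By the pumping lemma, w = xyz with |xy| ≤ p and y is nonempty.
The first p characters of w are 0's, so xy (and hence y) consists only of 0's. Write y = 0^k, 1 ≤ k ≤ p.
Since 1 ≤ k ≤ p, k divides p!; set t = 1 + p!/k. Then xy^t z has p + (p!/k)·k = p + p! copies of 0. Now the 0-count is p+p! and (1-count)+1 = (p+p!-1)+1 = p+p!, so i ≠ j+1 fails. So xy^t z = 0^{p+p!} 1^{p+p!-1} ∉ L.
This contradicts the pumping lemma, so L is not regular.

0^{p+p!} 1^{p+p!-1}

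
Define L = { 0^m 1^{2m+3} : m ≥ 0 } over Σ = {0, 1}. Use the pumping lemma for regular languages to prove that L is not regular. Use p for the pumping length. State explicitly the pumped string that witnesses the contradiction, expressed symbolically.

0^{p+k} 1^{2p+3}

Toward a contradiction, assume L is regular with pumping length p.
Choose w = 0^p 1^{2p+3}, which is in L with |w| = 3p+3 ≥ p.
By the pumping lemma, w = xyz with |xy| ≤ p and |y| > 0.
The first p characters of w are 0's, so xy (and hence y) consists only of 0's. Write y = 0^k, 1 ≤ k ≤ p.
Pump with i = 2: xy^2z = 0^{p+k} 1^{2p+3}. For this to lie in L we would need 2p+3 = 2(p+k)+3, which forces k = 0. But k ≥ 1, so xy^2z ∉ L.
Contradiction. Therefore L is not regular.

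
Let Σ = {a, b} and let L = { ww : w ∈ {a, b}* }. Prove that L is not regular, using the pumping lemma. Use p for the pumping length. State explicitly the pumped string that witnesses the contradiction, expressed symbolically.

Assume L is regular; let p be its pumping constant.
Take w = a^p b^p a^p b^p = uu where u = a^pb^p; then w ∈ L and |w| = 4p ≥ p.
By the pumping lemma, w = xyz with |xy| ≤ p and |y| ≥ 1.
Since the first p symbols of w are all a's and |xy| ≤ p, y lies entirely in the leading a-block: y = a^k for some k with 1 ≤ k ≤ p.
Pump with i = 2: xy^2z = a^{p+k} b^p a^p b^p, of length 4p+k. Suppose this equals vv. The string starts with a and ends with b, so v does too; thus the boundary between the two copies of v is a b→a transition. There is exactly one such transition, at position 2p+k, so |v| = 2p+k and |vv| = 4p+2k ≠ 4p+k since k ≥ 1. So xy^2z ∉ L.
This is a contradiction; hence L is not regular.

a^{p+k} b^p a^p b^p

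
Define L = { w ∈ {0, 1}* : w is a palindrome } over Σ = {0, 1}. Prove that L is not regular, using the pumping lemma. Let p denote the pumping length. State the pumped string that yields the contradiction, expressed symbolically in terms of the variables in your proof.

0^{p+k} 1 0^p

Suppose for contradiction that L is regular, and let p be the pumping length.
Take w = 0^p 1 0^p, a palindrome of length 2p+1 ≥ p.
Write w = xyz as guaranteed by the lemma, with |xy| ≤ p and |y| > 0.
Since the first p symbols of w are all 0's and |xy| ≤ p, y lies entirely in the leading 0-block: y = 0^k for some k with 1 ≤ k ≤ p.
Pump with i = 2: xy^2z = 0^{p+k} 1 0^p. Its reverse is 0^p 1 0^{p+k}, which differs from xy^2z since k ≥ 1. So xy^2z is not a palindrome and xy^2z ∉ L.
This contradicts the pumping lemma, so L is not regular.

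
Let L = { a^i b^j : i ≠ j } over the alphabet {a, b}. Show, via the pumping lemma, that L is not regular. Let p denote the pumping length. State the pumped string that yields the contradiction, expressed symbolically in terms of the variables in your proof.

Assume L is regular. Let p be the pumping length given by the pumping lemma.
Choose w = a^p b^{p+p!}. Since p ≠ p+p!, w ∈ L; and |w| ≥ p.
Write w = xyz as guaranteed by the lemma, with |xy| ≤ p and y is nonempty.
Since the first p symbols of w are all a's and |xy| ≤ p, y lies entirely in the leading a-block: y = a^k for some k with 1 ≤ k ≤ p.
Since 1 ≤ k ≤ p, k divides p!; set t = 1 + p!/k. Then xy^t z has p + (p!/k)·k = p + p! copies of a. Now the a-count equals the b-count, so i ≠ j fails. So xy^t z = a^{p+p!} b^{p+p!} ∉ L.
Contradiction. Therefore L is not regular.

a^{p+p!} b^{p+p!}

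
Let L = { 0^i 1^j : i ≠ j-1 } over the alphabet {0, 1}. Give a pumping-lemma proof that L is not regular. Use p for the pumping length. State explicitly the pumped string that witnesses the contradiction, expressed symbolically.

Suppose for contradiction that L is regular, and let p be the pumping length.
Choose w = 0^p 1^{p+p!+1}. Since p ≠ (p+p!+1)-1 = p+p!, w ∈ L; and |w| ≥ p.
The pumping lemma gives a decomposition w = xyz where |xy| ≤ p and y is nonempty.
Since the first p symbols of w are all 0's and |xy| ≤ p, y lies entirely in the leading 0-block: y = 0^k for some k with 1 ≤ k ≤ p.
Since 1 ≤ k ≤ p, k divides p!; set t = 1 + p!/k. Then xy^t z has p + (p!/k)·k = p + p! copies of 0. Now the 0-count is p+p! and (1-count)-1 = (p+p!+1)-1 = p+p!, so i ≠ j-1 fails. So xy^t z = 0^{p+p!} 1^{p+p!+1} ∉ L.
This contradicts the pumping lemma, so L is not regular.

0^{p+p!} 1^{p+p!+1}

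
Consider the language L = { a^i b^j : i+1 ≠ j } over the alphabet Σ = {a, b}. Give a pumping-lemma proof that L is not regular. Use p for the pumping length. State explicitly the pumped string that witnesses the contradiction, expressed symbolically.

a^{p+p!} b^{p+p!+1}

Assume L is regular. Let p be the pumping length given by the pumping lemma.
Choose w = a^p b^{p+p!+1}. Since p ≠ (p+p!+1)-1 = p+p!, w ∈ L; and |w| ≥ p.
By the pumping lemma, w = xyz with |xy| ≤ p and y is nonempty.
Because |xy| ≤ p and w begins with p copies of a, we have y = a^k with 1 ≤ k ≤ p.
Since 1 ≤ k ≤ p, k divides p!; set t = 1 + p!/k. Then xy^t z has p + (p!/k)·k = p + p! copies of a. Now the a-count is p+p! and (b-count)-1 = (p+p!+1)-1 = p+p!, so i+1 ≠ j fails. So xy^t z = a^{p+p!} b^{p+p!+1} ∉ L.
This contradicts the pumping lemma, so L is not regular.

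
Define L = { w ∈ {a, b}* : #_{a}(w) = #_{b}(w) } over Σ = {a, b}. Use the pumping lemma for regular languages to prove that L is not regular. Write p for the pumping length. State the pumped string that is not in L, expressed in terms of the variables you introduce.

Assume L is regular; let p be its pumping constant.
Choose w = a^p b^p ∈ L with |w| = 2p ≥ p.
Write w = xyz as guaranteed by the lemma, with |xy| ≤ p and |y| > 0.
Since the first p symbols of w are all a's and |xy| ≤ p, y lies entirely in the leading a-block: y = a^k for some k with 1 ≤ k ≤ p.
Pump with i = 2: xy^2z = a^{p+k} b^p has p+k occurrences of a but only p of b. Since k ≥ 1 the counts differ, so xy^2z ∉ L.
This is a contradiction; hence L is not regular.

a^{p+k} b^p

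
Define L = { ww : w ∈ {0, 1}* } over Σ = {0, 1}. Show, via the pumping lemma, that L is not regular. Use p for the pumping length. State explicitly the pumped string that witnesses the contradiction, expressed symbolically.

0^{p+k} 1^p 0^p 1^p

Toward a contradiction, assume L is regular with pumping length p.
Take w = 0^p 1^p 0^p 1^p = uu where u = 0^p1^p; then w ∈ L and |w| = 4p ≥ p.
Write w = xyz as guaranteed by the lemma, with |xy| ≤ p and |y| > 0.
Because |xy| ≤ p and w begins with p copies of 0, we have y = 0^k with 1 ≤ k ≤ p.
Pump with i = 2: xy^2z = 0^{p+k} 1^p 0^p 1^p, of length 4p+k. Suppose this equals vv. The string starts with 0 and ends with 1, so v does too; thus the boundary between the two copies of v is a 1→0 transition. There is exactly one such transition, at position 2p+k, so |v| = 2p+k and |vv| = 4p+2k ≠ 4p+k since k ≥ 1. So xy^2z ∉ L.
This is a contradiction; hence L is not regular.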